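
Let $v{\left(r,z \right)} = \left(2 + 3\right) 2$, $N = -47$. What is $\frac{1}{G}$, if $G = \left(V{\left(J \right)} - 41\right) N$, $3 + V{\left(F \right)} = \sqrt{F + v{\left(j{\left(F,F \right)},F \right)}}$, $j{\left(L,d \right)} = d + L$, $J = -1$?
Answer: $\frac{1}{1927} \approx 0.00051894$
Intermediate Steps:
$j{\left(L,d \right)} = L + d$
$v{\left(r,z \right)} = 10$ ($v{\left(r,z \right)} = 5 \cdot 2 = 10$)
$V{\left(F \right)} = -3 + \sqrt{10 + F}$ ($V{\left(F \right)} = -3 + \sqrt{F + 10} = -3 + \sqrt{10 + F}$)
$G = 1927$ ($G = \left(\left(-3 + \sqrt{10 - 1}\right) - 41\right) \left(-47\right) = \left(\left(-3 + \sqrt{9}\right) - 41\right) \left(-47\right) = \left(\left(-3 + 3\right) - 41\right) \left(-47\right) = \left(0 - 41\right) \left(-47\right) = \left(-41\right) \left(-47\right) = 1927$)
$\frac{1}{G} = \frac{1}{1927}$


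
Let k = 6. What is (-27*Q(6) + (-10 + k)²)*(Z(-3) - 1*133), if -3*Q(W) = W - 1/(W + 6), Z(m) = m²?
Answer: -8587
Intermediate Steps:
Q(W) = -W/3 + 1/(3*(6 + W)) (Q(W) = -(W - 1/(W + 6))/3 = -(W - 1/(6 + W))/3 = -W/3 + 1/(3*(6 + W)))
(-27*Q(6) + (-10 + k)²)*(Z(-3) - 1*133) = (-9*(1 - 1*6² - 6*6)/(6 + 6) + (-10 + 6)²)*((-3)² - 1*133) = (-9*(1 - 1*36 - 36)/12 + (-4)²)*(9 - 133) = (-9*(1 - 36 - 36)/12 + 16)*(-124) = (-9*(-71)/12 + 16)*(-124) = (-27*(-71/36) + 16)*(-124) = (213/4 + 16)*(-124) = (277/4)*(-124) = -8587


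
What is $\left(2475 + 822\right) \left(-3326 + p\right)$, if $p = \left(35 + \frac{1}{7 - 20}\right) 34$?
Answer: $- \frac{91663194}{13} \approx -7.051 \cdot 10^{6}$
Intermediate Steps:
$p = \frac{15436}{13}$ ($p = \left(35 + \frac{1}{-13}\right) 34 = \left(35 - \frac{1}{13}\right) 34 = \frac{454}{13} \cdot 34 = \frac{15436}{13} \approx 1187.4$)
$\left(2475 + 822\right) \left(-3326 + p\right) = \left(2475 + 822\right) \left(-3326 + \frac{15436}{13}\right) = 3297 \left(- \frac{27802}{13}\right) = - \frac{91663194}{13}$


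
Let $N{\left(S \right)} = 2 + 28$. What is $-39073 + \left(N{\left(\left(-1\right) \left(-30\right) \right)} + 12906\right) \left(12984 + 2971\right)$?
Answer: $206354807$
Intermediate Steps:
$N{\left(S \right)} = 30$
$-39073 + \left(N{\left(\left(-1\right) \left(-30\right) \right)} + 12906\right) \left(12984 + 2971\right) = -39073 + \left(30 + 12906\right) \left(12984 + 2971\right) = -39073 + 12936 \cdot 15955 = -39073 + 206393880 = 206354807$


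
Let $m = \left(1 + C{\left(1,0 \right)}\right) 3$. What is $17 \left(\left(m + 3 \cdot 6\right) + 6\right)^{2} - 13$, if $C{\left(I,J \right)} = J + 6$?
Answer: $34412$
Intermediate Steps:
$C{\left(I,J \right)} = 6 + J$
$m = 21$ ($m = \left(1 + \left(6 + 0\right)\right) 3 = \left(1 + 6\right) 3 = 7 \cdot 3 = 21$)
$17 \left(\left(m + 3 \cdot 6\right) + 6\right)^{2} - 13 = 17 \left(\left(21 + 3 \cdot 6\right) + 6\right)^{2} - 13 = 17 \left(\left(21 + 18\right) + 6\right)^{2} - 13 = 17 \left(39 + 6\right)^{2} - 13 = 17 \cdot 45^{2} - 13 = 17 \cdot 2025 - 13 = 34425 - 13 = 34412$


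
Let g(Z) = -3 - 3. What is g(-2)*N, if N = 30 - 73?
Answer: 258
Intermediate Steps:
N = -43
g(Z) = -6
g(-2)*N = -6*(-43) = 258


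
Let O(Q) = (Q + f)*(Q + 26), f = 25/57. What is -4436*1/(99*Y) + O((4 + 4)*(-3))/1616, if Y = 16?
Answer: -4300661/1519848 ≈ -2.8297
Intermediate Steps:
f = 25/57 (f = 25*(1/57) = 25/57 ≈ 0.43860)
O(Q) = (26 + Q)*(25/57 + Q) (O(Q) = (Q + 25/57)*(Q + 26) = (25/57 + Q)*(26 + Q) = (26 + Q)*(25/57 + Q))
-4436*1/(99*Y) + O((4 + 4)*(-3))/1616 = -4436/(-9*16*(-11)) + (650/57 + ((4 + 4)*(-3))² + 1507*((4 + 4)*(-3))/57)/1616 = -4436/((-144*(-11))) + (650/57 + (8*(-3))² + 1507*(8*(-3))/57)*(1/1616) = -4436/1584 + (650/57 + (-24)² + (1507/57)*(-24))*(1/1616) = -4436*1/1584 + (650/57 + 576 - 12056/19)*(1/1616) = -1109/396 - 2686/57*1/1616 = -1109/396 - 1343/46056 = -4300661/1519848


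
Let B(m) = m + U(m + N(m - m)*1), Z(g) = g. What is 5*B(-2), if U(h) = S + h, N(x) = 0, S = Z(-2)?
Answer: -30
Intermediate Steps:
S = -2
U(h) = -2 + h
B(m) = -2 + 2*m (B(m) = m + (-2 + (m + 0*1)) = m + (-2 + (m + 0)) = m + (-2 + m) = -2 + 2*m)
5*B(-2) = 5*(-2 + 2*(-2)) = 5*(-2 - 4) = 5*(-6) = -30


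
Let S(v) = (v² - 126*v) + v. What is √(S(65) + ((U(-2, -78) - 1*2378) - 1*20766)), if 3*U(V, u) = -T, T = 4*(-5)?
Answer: 2*I*√60834/3 ≈ 164.43*I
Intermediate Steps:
T = -20
U(V, u) = 20/3 (U(V, u) = (-1*(-20))/3 = (⅓)*20 = 20/3)
S(v) = v² - 125*v
√(S(65) + ((U(-2, -78) - 1*2378) - 1*20766)) = √(65*(-125 + 65) + ((20/3 - 1*2378) - 1*20766)) = √(65*(-60) + ((20/3 - 2378) - 20766)) = √(-3900 + (-7114/3 - 20766)) = √(-3900 - 69412/3) = √(-81112/3) = 2*I*√60834/3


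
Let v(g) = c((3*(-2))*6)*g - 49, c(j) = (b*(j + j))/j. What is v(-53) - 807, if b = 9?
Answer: -1810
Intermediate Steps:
c(j) = 18 (c(j) = (9*(j + j))/j = (9*(2*j))/j = (18*j)/j = 18)
v(g) = -49 + 18*g (v(g) = 18*g - 49 = -49 + 18*g)
v(-53) - 807 = (-49 + 18*(-53)) - 807 = (-49 - 954) - 807 = -1003 - 807 = -1810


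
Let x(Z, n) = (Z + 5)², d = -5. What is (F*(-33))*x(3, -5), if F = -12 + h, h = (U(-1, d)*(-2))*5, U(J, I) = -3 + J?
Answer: -59136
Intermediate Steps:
x(Z, n) = (5 + Z)²
h = 40 (h = ((-3 - 1)*(-2))*5 = -4*(-2)*5 = 8*5 = 40)
F = 28 (F = -12 + 40 = 28)
(F*(-33))*x(3, -5) = (28*(-33))*(5 + 3)² = -924*8² = -924*64 = -59136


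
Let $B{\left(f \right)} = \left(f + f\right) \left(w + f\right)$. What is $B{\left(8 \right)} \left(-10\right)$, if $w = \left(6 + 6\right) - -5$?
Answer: $-4000$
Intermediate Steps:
$w = 17$ ($w = 12 + 5 = 17$)
$B{\left(f \right)} = 2 f \left(17 + f\right)$ ($B{\left(f \right)} = \left(f + f\right) \left(17 + f\right) = 2 f \left(17 + f\right)$)
$B{\left(8 \right)} \left(-10\right) = 2 \cdot 8 \left(17 + 8\right) \left(-10\right) = 2 \cdot 8 \cdot 25 \left(-10\right) = 400 \left(-10\right) = -4000$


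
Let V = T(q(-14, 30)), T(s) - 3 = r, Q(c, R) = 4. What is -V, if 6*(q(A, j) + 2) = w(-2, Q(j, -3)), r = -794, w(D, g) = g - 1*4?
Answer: 791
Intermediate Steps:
w(D, g) = -4 + g (w(D, g) = g - 4 = -4 + g)
q(A, j) = -2 (q(A, j) = -2 + (-4 + 4)/6 = -2 + (⅙)*0 = -2 + 0 = -2)
T(s) = -791 (T(s) = 3 - 794 = -791)
V = -791
-V = -1*(-791) = 791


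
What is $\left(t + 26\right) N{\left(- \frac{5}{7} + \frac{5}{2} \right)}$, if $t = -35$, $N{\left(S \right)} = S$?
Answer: $- \frac{225}{14} \approx -16.071$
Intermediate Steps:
$\left(t + 26\right) N{\left(- \frac{5}{7} + \frac{5}{2} \right)} = \left(-35 + 26\right) \left(- \frac{5}{7} + \frac{5}{2}\right) = - 9 \left(\left(-5\right) \frac{1}{7} + 5 \cdot \frac{1}{2}\right) = - 9 \left(- \frac{5}{7} + \frac{5}{2}\right) = \left(-9\right) \frac{25}{14} = - \frac{225}{14}$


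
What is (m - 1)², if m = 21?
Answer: 400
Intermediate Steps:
(m - 1)² = (21 - 1)² = 20² = 400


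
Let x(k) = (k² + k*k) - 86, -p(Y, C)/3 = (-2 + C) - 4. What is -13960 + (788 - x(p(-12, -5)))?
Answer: -15264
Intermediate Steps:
p(Y, C) = 18 - 3*C (p(Y, C) = -3*((-2 + C) - 4) = -3*(-6 + C) = 18 - 3*C)
x(k) = -86 + 2*k² (x(k) = (k² + k²) - 86 = 2*k² - 86 = -86 + 2*k²)
-13960 + (788 - x(p(-12, -5))) = -13960 + (788 - (-86 + 2*(18 - 3*(-5))²)) = -13960 + (788 - (-86 + 2*(18 + 15)²)) = -13960 + (788 - (-86 + 2*33²)) = -13960 + (788 - (-86 + 2*1089)) = -13960 + (788 - (-86 + 2178)) = -13960 + (788 - 1*2092) = -13960 + (788 - 2092) = -13960 - 1304 = -15264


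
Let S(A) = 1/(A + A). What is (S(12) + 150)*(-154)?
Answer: -277277/12 ≈ -23106.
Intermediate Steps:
S(A) = 1/(2*A)
(S(12) + 150)*(-154) = ((½)/12 + 150)*(-154) = ((½)*(1/12) + 150)*(-154) = (1/24 + 150)*(-154) = (3601/24)*(-154) = -277277/12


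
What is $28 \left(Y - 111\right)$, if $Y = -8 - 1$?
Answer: $-3360$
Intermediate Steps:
$Y = -9$
$28 \left(Y - 111\right) = 28 \left(-9 - 111\right) = 28 \left(-120\right) = -3360$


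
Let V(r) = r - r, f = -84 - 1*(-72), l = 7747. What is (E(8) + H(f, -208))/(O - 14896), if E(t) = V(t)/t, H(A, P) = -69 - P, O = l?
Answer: -139/7149 ≈ -0.019443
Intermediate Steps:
O = 7747
f = -12 (f = -84 + 72 = -12)
V(r) = 0
E(t) = 0 (E(t) = 0/t = 0)
(E(8) + H(f, -208))/(O - 14896) = (0 + (-69 - 1*(-208)))/(7747 - 14896) = (0 + (-69 + 208))/(-7149) = (0 + 139)*(-1/7149) = 139*(-1/7149) = -139/7149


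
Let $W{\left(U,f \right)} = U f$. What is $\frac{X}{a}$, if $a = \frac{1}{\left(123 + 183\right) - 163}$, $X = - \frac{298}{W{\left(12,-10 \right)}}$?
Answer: $\frac{21307}{60} \approx 355.12$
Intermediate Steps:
$X = \frac{149}{60}$ ($X = - \frac{298}{12 \left(-10\right)} = - \frac{298}{-120} = - \frac{298 \left(-1\right)}{120} = \left(-1\right) \left(- \frac{149}{60}\right) = \frac{149}{60} \approx 2.4833$)
$a = \frac{1}{143}$ ($a = \frac{1}{306 - 163} = \frac{1}{143} \approx 0.006993$)
$\frac{X}{a} = \frac{149 \frac{1}{\frac{1}{143}}}{60} = \frac{149}{60} \cdot 143 = \frac{21307}{60}$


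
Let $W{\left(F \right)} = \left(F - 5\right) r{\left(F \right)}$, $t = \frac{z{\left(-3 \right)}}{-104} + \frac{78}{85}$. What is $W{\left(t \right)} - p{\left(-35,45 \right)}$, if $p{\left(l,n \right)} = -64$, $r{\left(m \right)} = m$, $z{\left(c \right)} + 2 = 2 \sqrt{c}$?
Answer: $\frac{587969853}{9768200} + \frac{6909 i \sqrt{3}}{114920} \approx 60.192 + 0.10413 i$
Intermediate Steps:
$z{\left(c \right)} = -2 + 2 \sqrt{c}$
$t = \frac{4141}{4420} - \frac{i \sqrt{3}}{52}$ ($t = \frac{-2 + 2 \sqrt{-3}}{-104} + \frac{78}{85} = \left(-2 + 2 i \sqrt{3}\right) \left(- \frac{1}{104}\right) + 78 \cdot \frac{1}{85} = \left(-2 + 2 i \sqrt{3}\right) \left(- \frac{1}{104}\right) + \frac{78}{85} = \left(\frac{1}{52} - \frac{i \sqrt{3}}{52}\right) + \frac{78}{85} = \frac{4141}{4420} - \frac{i \sqrt{3}}{52} \approx 0.93688 - 0.033309 i$)
$W{\left(F \right)} = F \left(-5 + F\right)$ ($W{\left(F \right)} = \left(F - 5\right) F = \left(-5 + F\right) F = F \left(-5 + F\right)$)
$W{\left(t \right)} - p{\left(-35,45 \right)} = \left(\frac{4141}{4420} - \frac{i \sqrt{3}}{52}\right) \left(-5 + \left(\frac{4141}{4420} - \frac{i \sqrt{3}}{52}\right)\right) - -64 = \left(\frac{4141}{4420} - \frac{i \sqrt{3}}{52}\right) \left(- \frac{17959}{4420} - \frac{i \sqrt{3}}{52}\right) + 64 = \left(- \frac{17959}{4420} - \frac{i \sqrt{3}}{52}\right) \left(\frac{4141}{4420} - \frac{i \sqrt{3}}{52}\right) + 64 = 64 + \left(- \frac{17959}{4420} - \frac{i \sqrt{3}}{52}\right) \left(\frac{4141}{4420} - \frac{i \sqrt{3}}{52}\right)$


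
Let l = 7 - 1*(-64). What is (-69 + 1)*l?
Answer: -4828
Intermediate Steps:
l = 71 (l = 7 + 64 = 71)
(-69 + 1)*l = (-69 + 1)*71 = -68*71 = -4828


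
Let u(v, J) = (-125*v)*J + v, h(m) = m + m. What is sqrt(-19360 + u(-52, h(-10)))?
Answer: 2*I*sqrt(37353) ≈ 386.54*I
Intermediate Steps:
h(m) = 2*m
u(v, J) = v - 125*J*v (u(v, J) = -125*J*v + v = v - 125*J*v)
sqrt(-19360 + u(-52, h(-10))) = sqrt(-19360 - 52*(1 - 250*(-10))) = sqrt(-19360 - 52*(1 - 125*(-20))) = sqrt(-19360 - 52*(1 + 2500)) = sqrt(-19360 - 52*2501) = sqrt(-19360 - 130052) = sqrt(-149412) = 2*I*sqrt(37353)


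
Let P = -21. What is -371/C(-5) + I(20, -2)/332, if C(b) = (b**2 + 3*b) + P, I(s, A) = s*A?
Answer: 30683/913 ≈ 33.607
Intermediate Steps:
I(s, A) = A*s
C(b) = -21 + b**2 + 3*b (C(b) = (b**2 + 3*b) - 21 = -21 + b**2 + 3*b)
-371/C(-5) + I(20, -2)/332 = -371/(-21 + (-5)**2 + 3*(-5)) - 2*20/332 = -371/(-21 + 25 - 15) - 40*1/332 = -371/(-11) - 10/83 = -371*(-1/11) - 10/83 = 371/11 - 10/83 = 30683/913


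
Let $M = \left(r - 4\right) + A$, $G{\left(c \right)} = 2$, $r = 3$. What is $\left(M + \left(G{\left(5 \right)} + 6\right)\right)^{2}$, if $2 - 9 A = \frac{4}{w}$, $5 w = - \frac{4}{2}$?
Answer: $\frac{625}{9} \approx 69.444$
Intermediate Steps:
$w = - \frac{2}{5}$ ($w = \frac{\left(-4\right) \frac{1}{2}}{5} = \frac{1}{5} \left(-2\right) = - \frac{2}{5} \approx -0.4$)
$A = \frac{4}{3}$ ($A = \frac{2}{9} - \frac{4 \frac{1}{- \frac{2}{5}}}{9} = \frac{2}{9} - \frac{4 \left(- \frac{5}{2}\right)}{9} = \frac{2}{9} - - \frac{10}{9} = \frac{2}{9} + \frac{10}{9} = \frac{4}{3} \approx 1.3333$)
$M = \frac{1}{3}$ ($M = \left(3 - 4\right) + \frac{4}{3} = -1 + \frac{4}{3} = \frac{1}{3} \approx 0.33333$)
$\left(M + \left(G{\left(5 \right)} + 6\right)\right)^{2} = \left(\frac{1}{3} + \left(2 + 6\right)\right)^{2} = \left(\frac{1}{3} + 8\right)^{2} = \left(\frac{25}{3}\right)^{2} = \frac{625}{9}$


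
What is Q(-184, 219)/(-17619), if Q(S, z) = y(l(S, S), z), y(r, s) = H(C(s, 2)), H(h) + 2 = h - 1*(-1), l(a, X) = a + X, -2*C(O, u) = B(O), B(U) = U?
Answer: 221/35238 ≈ 0.0062716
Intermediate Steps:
C(O, u) = -O/2
l(a, X) = X + a
H(h) = -1 + h (H(h) = -2 + (h - 1*(-1)) = -2 + (h + 1) = -2 + (1 + h) = -1 + h)
y(r, s) = -1 - s/2
Q(S, z) = -1 - z/2
Q(-184, 219)/(-17619) = (-1 - ½*219)/(-17619) = (-1 - 219/2)*(-1/17619) = -221/2*(-1/17619) = 221/35238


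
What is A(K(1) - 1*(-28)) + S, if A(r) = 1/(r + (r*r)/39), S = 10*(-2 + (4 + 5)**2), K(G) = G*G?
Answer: 1557919/1972 ≈ 790.02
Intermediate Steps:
K(G) = G**2
S = 790 (S = 10*(-2 + 9**2) = 10*(-2 + 81) = 10*79 = 790)
A(r) = 1/(r + r**2/39) (A(r) = 1/(r + r**2*(1/39)) = 1/(r + r**2/39))
A(K(1) - 1*(-28)) + S = 39/((1**2 - 1*(-28))*(39 + (1**2 - 1*(-28)))) + 790 = 39/((1 + 28)*(39 + (1 + 28))) + 790 = 39/(29*(39 + 29)) + 790 = 39*(1/29)/68 + 790 = 39*(1/29)*(1/68) + 790 = 39/1972 + 790 = 1557919/1972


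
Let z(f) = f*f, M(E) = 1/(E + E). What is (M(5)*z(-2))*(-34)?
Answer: -68/5 ≈ -13.600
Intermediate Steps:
M(E) = 1/(2*E)
z(f) = f**2
(M(5)*z(-2))*(-34) = (((1/2)/5)*(-2)**2)*(-34) = (((1/2)*(1/5))*4)*(-34) = ((1/10)*4)*(-34) = (2/5)*(-34) = -68/5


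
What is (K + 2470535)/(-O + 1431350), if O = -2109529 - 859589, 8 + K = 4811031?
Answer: 3640779/2200234 ≈ 1.6547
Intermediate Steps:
K = 4811023 (K = -8 + 4811031 = 4811023)
O = -2969118
(K + 2470535)/(-O + 1431350) = (4811023 + 2470535)/(-1*(-2969118) + 1431350) = 7281558/(2969118 + 1431350) = 7281558/4400468 = 7281558*(1/4400468) = 3640779/2200234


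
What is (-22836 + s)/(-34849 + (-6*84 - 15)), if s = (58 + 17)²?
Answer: 17211/35368 ≈ 0.48663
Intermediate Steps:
s = 5625 (s = 75² = 5625)
(-22836 + s)/(-34849 + (-6*84 - 15)) = (-22836 + 5625)/(-34849 + (-6*84 - 15)) = -17211/(-34849 + (-504 - 15)) = -17211/(-34849 - 519) = -17211/(-35368) = -17211*(-1/35368) = 17211/35368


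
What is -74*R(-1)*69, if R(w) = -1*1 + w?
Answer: 10212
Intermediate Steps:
R(w) = -1 + w
-74*R(-1)*69 = -74*(-1 - 1)*69 = -74*(-2)*69 = 148*69 = 10212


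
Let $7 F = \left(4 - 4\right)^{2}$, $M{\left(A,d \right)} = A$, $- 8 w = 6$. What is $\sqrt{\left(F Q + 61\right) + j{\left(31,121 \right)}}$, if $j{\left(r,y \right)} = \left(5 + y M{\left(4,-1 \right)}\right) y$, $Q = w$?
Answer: $\sqrt{59230} \approx 243.37$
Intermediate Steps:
$w = - \frac{3}{4}$ ($w = \left(- \frac{1}{8}\right) 6 = - \frac{3}{4} \approx -0.75$)
$Q = - \frac{3}{4} \approx -0.75$
$F = 0$ ($F = \frac{\left(4 - 4\right)^{2}}{7} = \frac{0^{2}}{7} = \frac{1}{7} \cdot 0 = 0$)
$j{\left(r,y \right)} = y \left(5 + 4 y\right)$ ($j{\left(r,y \right)} = \left(5 + y 4\right) y = \left(5 + 4 y\right) y = y \left(5 + 4 y\right)$)
$\sqrt{\left(F Q + 61\right) + j{\left(31,121 \right)}} = \sqrt{\left(0 \left(- \frac{3}{4}\right) + 61\right) + 121 \left(5 + 4 \cdot 121\right)} = \sqrt{\left(0 + 61\right) + 121 \left(5 + 484\right)} = \sqrt{61 + 121 \cdot 489} = \sqrt{61 + 59169} = \sqrt{59230}$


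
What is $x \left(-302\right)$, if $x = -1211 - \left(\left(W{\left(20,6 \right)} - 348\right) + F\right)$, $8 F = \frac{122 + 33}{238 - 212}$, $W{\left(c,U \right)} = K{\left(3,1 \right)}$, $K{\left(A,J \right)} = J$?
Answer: $\frac{27159917}{104} \approx 2.6115 \cdot 10^{5}$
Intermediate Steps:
$W{\left(c,U \right)} = 1$
$F = \frac{155}{208}$ ($F = \frac{\left(122 + 33\right) \frac{1}{238 - 212}}{8} = \frac{155 \cdot \frac{1}{26}}{8} = \frac{1}{8} \cdot \frac{155}{26} = \frac{155}{208} \approx 0.74519$)
$x = - \frac{179867}{208}$ ($x = -1211 - \left(\left(1 - 348\right) + \frac{155}{208}\right) = -1211 - \left(-347 + \frac{155}{208}\right) = -1211 - - \frac{72021}{208} = -1211 + \frac{72021}{208} = - \frac{179867}{208} \approx -864.75$)
$x \left(-302\right) = \left(- \frac{179867}{208}\right) \left(-302\right) = \frac{27159917}{104}$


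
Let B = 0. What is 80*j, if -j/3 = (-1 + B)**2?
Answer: -240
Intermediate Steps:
j = -3 (j = -3*(-1 + 0)**2 = -3*(-1)**2 = -3*1 = -3)
80*j = 80*(-3) = -240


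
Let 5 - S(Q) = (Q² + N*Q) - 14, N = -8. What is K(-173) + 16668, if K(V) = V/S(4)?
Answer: 583207/35 ≈ 16663.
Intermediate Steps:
S(Q) = 19 - Q² + 8*Q (S(Q) = 5 - ((Q² - 8*Q) - 14) = 5 - (-14 + Q² - 8*Q) = 5 + (14 - Q² + 8*Q) = 19 - Q² + 8*Q)
K(V) = V/35 (K(V) = V/(19 - 1*4² + 8*4) = V/(19 - 1*16 + 32) = V/(19 - 16 + 32) = V/35)
K(-173) + 16668 = (1/35)*(-173) + 16668 = -173/35 + 16668 = 583207/35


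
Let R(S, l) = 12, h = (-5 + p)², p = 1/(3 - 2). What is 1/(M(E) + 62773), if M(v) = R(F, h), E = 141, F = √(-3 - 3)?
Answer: 1/62785 ≈ 1.5927e-5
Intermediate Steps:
p = 1 (p = 1/1 = 1)
F = I*√6 (F = √(-6) = I*√6 ≈ 2.4495*I)
h = 16 (h = (-5 + 1)² = (-4)² = 16)
M(v) = 12
1/(M(E) + 62773) = 1/(12 + 62773) = 1/62785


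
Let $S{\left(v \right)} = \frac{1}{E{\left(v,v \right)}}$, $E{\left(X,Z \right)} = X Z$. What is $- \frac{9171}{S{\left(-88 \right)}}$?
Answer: $-71020224$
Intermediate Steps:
$S{\left(v \right)} = \frac{1}{v^{2}}$ ($S{\left(v \right)} = \frac{1}{v v} = \frac{1}{v^{2}}$)
$- \frac{9171}{S{\left(-88 \right)}} = - \frac{9171}{\frac{1}{7744}} = - 9171 \frac{1}{\frac{1}{7744}} = \left(-9171\right) 7744 = -71020224$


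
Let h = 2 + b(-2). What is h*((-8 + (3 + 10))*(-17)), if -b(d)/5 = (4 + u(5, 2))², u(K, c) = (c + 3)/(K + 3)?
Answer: 570945/64 ≈ 8921.0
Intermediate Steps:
u(K, c) = (3 + c)/(3 + K)
b(d) = -6845/64 (b(d) = -5*(4 + (3 + 2)/(3 + 5))² = -5*(4 + 5/8)² = -5*(37/8)² = -5*1369/64 = -6845/64)
h = -6717/64 (h = 2 - 6845/64 = -6717/64 ≈ -104.95)
h*((-8 + (3 + 10))*(-17)) = -6717*(-8 + (3 + 10))*(-17)/64 = -6717*(-8 + 13)*(-17)/64 = -33585*(-17)/64 = -6717/64*(-85) = 570945/64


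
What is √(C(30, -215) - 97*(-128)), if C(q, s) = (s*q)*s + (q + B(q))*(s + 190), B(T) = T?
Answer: √1397666 ≈ 1182.2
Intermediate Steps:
C(q, s) = q*s² + 2*q*(190 + s) (C(q, s) = (s*q)*s + (q + q)*(s + 190) = (q*s)*s + (2*q)*(190 + s) = q*s² + 2*q*(190 + s))
√(C(30, -215) - 97*(-128)) = √(30*(380 + (-215)² + 2*(-215)) - 97*(-128)) = √(30*(380 + 46225 - 430) + 12416) = √(30*46175 + 12416) = √(1385250 + 12416) = √1397666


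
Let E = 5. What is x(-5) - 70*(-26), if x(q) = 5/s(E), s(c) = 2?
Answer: 3645/2 ≈ 1822.5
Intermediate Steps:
x(q) = 5/2
x(-5) - 70*(-26) = 5/2 - 70*(-26) = 5/2 + 1820 = 3645/2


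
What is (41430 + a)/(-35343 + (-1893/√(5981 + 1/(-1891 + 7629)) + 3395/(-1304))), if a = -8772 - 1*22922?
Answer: -20081932762038720665792/72905473815616674157739 + 31339088583168*√196922301502/72905473815616674157739 ≈ -0.27526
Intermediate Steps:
a = -31694 (a = -8772 - 22922 = -31694)
(41430 + a)/(-35343 + (-1893/√(5981 + 1/(-1891 + 7629)) + 3395/(-1304))) = (41430 - 31694)/(-35343 + (-1893/√(5981 + 1/(-1891 + 7629)) + 3395/(-1304))) = 9736/(-35343 + (-1893/√(5981 + 1/5738) + 3395*(-1/1304))) = 9736/(-35343 + (-1893/√(5981 + 1/5738) - 3395/1304)) = 9736/(-35343 + (-1893*√196922301502/34318979 - 3395/1304)) = 9736/(-35343 + (-3395/1304 - 1893*√196922301502/34318979)) = 9736/(-46090667/1304 - 1893*√196922301502/34318979)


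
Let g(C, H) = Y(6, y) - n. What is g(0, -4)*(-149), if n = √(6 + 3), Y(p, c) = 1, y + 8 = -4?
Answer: 298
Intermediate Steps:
y = -12 (y = -8 - 4 = -12)
n = 3 (n = √9 = 3)
g(C, H) = -2 (g(C, H) = 1 - 1*3 = 1 - 3 = -2)
g(0, -4)*(-149) = -2*(-149) = 298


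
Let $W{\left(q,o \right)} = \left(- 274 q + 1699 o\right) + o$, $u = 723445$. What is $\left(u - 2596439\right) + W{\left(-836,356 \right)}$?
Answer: $-1038730$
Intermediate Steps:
$W{\left(q,o \right)} = - 274 q + 1700 o$
$\left(u - 2596439\right) + W{\left(-836,356 \right)} = \left(723445 - 2596439\right) + \left(\left(-274\right) \left(-836\right) + 1700 \cdot 356\right) = -1872994 + \left(229064 + 605200\right) = -1872994 + 834264 = -1038730$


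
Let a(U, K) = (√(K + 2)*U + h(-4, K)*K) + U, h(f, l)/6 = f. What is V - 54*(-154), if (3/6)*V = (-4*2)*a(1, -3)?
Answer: 7148 - 16*I ≈ 7148.0 - 16.0*I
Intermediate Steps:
h(f, l) = 6*f
a(U, K) = U - 24*K + U*√(2 + K) (a(U, K) = (√(K + 2)*U + (6*(-4))*K) + U = (√(2 + K)*U - 24*K) + U = (U*√(2 + K) - 24*K) + U = (-24*K + U*√(2 + K)) + U = U - 24*K + U*√(2 + K))
V = -1168 - 16*I (V = 2*((-4*2)*(1 - 24*(-3) + 1*√(2 - 3))) = 2*(-8*(1 + 72 + 1*√(-1))) = 2*(-8*(1 + 72 + 1*I)) = 2*(-8*(1 + 72 + I)) = 2*(-8*(73 + I)) = 2*(-584 - 8*I) = -1168 - 16*I ≈ -1168.0 - 16.0*I)
V - 54*(-154) = (-1168 - 16*I) - 54*(-154) = (-1168 - 16*I) + 8316 = 7148 - 16*I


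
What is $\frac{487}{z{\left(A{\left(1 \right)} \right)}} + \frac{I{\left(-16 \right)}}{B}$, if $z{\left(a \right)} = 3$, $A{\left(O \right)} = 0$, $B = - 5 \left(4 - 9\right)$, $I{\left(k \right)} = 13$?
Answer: $\frac{12214}{75} \approx 162.85$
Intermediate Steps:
$B = 25$ ($B = \left(-5\right) \left(-5\right) = 25$)
$\frac{487}{z{\left(A{\left(1 \right)} \right)}} + \frac{I{\left(-16 \right)}}{B} = \frac{487}{3} + \frac{13}{25} = \frac{12214}{75}$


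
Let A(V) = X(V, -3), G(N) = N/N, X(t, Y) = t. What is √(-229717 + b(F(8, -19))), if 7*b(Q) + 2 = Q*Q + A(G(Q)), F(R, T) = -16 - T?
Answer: I*√11256077/7 ≈ 479.29*I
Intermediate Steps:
G(N) = 1
A(V) = V
b(Q) = -⅐ + Q²/7 (b(Q) = -2/7 + (Q*Q + 1)/7 = -2/7 + (Q² + 1)/7 = -2/7 + (1 + Q²)/7 = -2/7 + (⅐ + Q²/7) = -⅐ + Q²/7)
√(-229717 + b(F(8, -19))) = √(-229717 + (-⅐ + (-16 - 1*(-19))²/7)) = √(-229717 + (-⅐ + (-16 + 19)²/7)) = √(-229717 + (-⅐ + (⅐)*3²)) = √(-229717 + (-⅐ + (⅐)*9)) = √(-229717 + (-⅐ + 9/7)) = √(-229717 + 8/7) = √(-1608011/7) = I*√11256077/7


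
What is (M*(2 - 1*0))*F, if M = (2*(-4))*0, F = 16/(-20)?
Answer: 0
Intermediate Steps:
F = -⅘ (F = 16*(-1/20) = -⅘ ≈ -0.80000)
M = 0 (M = -8*0 = 0)
(M*(2 - 1*0))*F = (0*(2 - 1*0))*(-⅘) = (0*(2 + 0))*(-⅘) = (0*2)*(-⅘) = 0*(-⅘) = 0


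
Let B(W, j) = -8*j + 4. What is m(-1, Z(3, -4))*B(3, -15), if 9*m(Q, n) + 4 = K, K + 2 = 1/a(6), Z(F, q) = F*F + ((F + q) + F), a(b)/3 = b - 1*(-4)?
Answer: -11098/135 ≈ -82.207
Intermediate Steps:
a(b) = 12 + 3*b (a(b) = 3*(b - 1*(-4)) = 3*(b + 4) = 3*(4 + b) = 12 + 3*b)
Z(F, q) = q + F**2 + 2*F (Z(F, q) = F**2 + (q + 2*F) = q + F**2 + 2*F)
K = -59/30 (K = -2 + 1/(12 + 3*6) = -2 + 1/(12 + 18) = -2 + 1/30 = -59/30 ≈ -1.9667)
B(W, j) = 4 - 8*j
m(Q, n) = -179/270 (m(Q, n) = -4/9 + (1/9)*(-59/30) = -4/9 - 59/270 = -179/270)
m(-1, Z(3, -4))*B(3, -15) = -179*(4 - 8*(-15))/270 = -179*(4 + 120)/270 = -179/270*124 = -11098/135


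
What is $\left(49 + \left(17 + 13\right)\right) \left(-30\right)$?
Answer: $-2370$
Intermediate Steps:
$\left(49 + \left(17 + 13\right)\right) \left(-30\right) = \left(49 + 30\right) \left(-30\right) = 79 \left(-30\right) = -2370$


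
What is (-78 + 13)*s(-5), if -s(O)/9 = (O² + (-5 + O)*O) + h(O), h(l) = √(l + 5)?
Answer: 43875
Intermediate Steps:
h(l) = √(5 + l)
s(O) = -9*O² - 9*√(5 + O) - 9*O*(-5 + O) (s(O) = -9*((O² + (-5 + O)*O) + √(5 + O)) = -9*((O² + O*(-5 + O)) + √(5 + O)) = -9*(O² + √(5 + O) + O*(-5 + O)) = -9*O² - 9*√(5 + O) - 9*O*(-5 + O))
(-78 + 13)*s(-5) = (-78 + 13)*(-18*(-5)² - 9*√(5 - 5) + 45*(-5)) = -65*(-18*25 - 9*√0 - 225) = -65*(-450 - 9*0 - 225) = -65*(-450 + 0 - 225) = -65*(-675) = 43875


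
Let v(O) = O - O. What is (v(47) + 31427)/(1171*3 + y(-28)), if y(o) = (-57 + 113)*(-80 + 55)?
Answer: 31427/2113 ≈ 14.873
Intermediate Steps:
v(O) = 0
y(o) = -1400 (y(o) = 56*(-25) = -1400)
(v(47) + 31427)/(1171*3 + y(-28)) = (0 + 31427)/(1171*3 - 1400) = 31427/(3513 - 1400) = 31427/2113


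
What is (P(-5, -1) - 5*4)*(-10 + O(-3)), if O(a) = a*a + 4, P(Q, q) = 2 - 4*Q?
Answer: 6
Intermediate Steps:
O(a) = 4 + a² (O(a) = a² + 4 = 4 + a²)
(P(-5, -1) - 5*4)*(-10 + O(-3)) = ((2 - 4*(-5)) - 5*4)*(-10 + (4 + (-3)²)) = ((2 + 20) - 20)*(-10 + (4 + 9)) = (22 - 20)*(-10 + 13) = 2*3 = 6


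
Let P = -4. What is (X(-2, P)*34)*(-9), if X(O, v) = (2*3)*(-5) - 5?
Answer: 10710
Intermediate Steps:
X(O, v) = -35 (X(O, v) = 6*(-5) - 5 = -30 - 5 = -35)
(X(-2, P)*34)*(-9) = -35*34*(-9) = -1190*(-9) = 10710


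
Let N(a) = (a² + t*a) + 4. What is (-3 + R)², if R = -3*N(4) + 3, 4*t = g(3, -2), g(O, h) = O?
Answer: 4761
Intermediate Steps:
t = ¾ (t = (¼)*3 = ¾ ≈ 0.75000)
N(a) = 4 + a² + 3*a/4 (N(a) = (a² + 3*a/4) + 4 = 4 + a² + 3*a/4)
R = -66 (R = -3*(4 + 4² + (¾)*4) + 3 = -3*(4 + 16 + 3) + 3 = -3*23 + 3 = -69 + 3 = -66)
(-3 + R)² = (-3 - 66)² = (-69)² = 4761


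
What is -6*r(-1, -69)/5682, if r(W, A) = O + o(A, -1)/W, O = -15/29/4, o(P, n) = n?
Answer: -101/109852 ≈ -0.00091942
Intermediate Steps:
O = -15/116 (O = -15*1/29*(¼) = -15/29*¼ = -15/116 ≈ -0.12931)
r(W, A) = -15/116 - 1/W
-6*r(-1, -69)/5682 = -6*(-15/116 - 1/(-1))/5682 = -6*(-15/116 - 1*(-1))/5682 = -6*(-15/116 + 1)/5682 = -303/(58*5682) = -6*101/659112 = -101/109852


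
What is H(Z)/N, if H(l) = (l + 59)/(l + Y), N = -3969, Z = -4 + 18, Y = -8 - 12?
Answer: 73/23814 ≈ 0.0030654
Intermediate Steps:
Y = -20
Z = 14
H(l) = (59 + l)/(-20 + l) (H(l) = (l + 59)/(l - 20) = (59 + l)/(-20 + l))
H(Z)/N = ((59 + 14)/(-20 + 14))/(-3969) = (73/(-6))*(-1/3969) = -1/6*73*(-1/3969) = -73/6*(-1/3969) = 73/23814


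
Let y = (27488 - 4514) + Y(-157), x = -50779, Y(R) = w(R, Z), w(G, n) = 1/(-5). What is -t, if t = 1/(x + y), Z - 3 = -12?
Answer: 5/139026 ≈ 3.5964e-5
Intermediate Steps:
Z = -9 (Z = 3 - 12 = -9)
w(G, n) = -1/5
Y(R) = -1/5
y = 114869/5 (y = (27488 - 4514) - 1/5 = 22974 - 1/5 = 114869/5 ≈ 22974.)
t = -5/139026 (t = 1/(-50779 + 114869/5) = 1/(-139026/5) = -5/139026 ≈ -3.5964e-5)
-t = -1*(-5/139026) = 5/139026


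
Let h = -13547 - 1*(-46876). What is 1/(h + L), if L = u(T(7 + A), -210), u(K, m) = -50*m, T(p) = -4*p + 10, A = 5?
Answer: 1/43829 ≈ 2.2816e-5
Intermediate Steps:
T(p) = 10 - 4*p
L = 10500 (L = -50*(-210) = 10500)
h = 33329 (h = -13547 + 46876 = 33329)
1/(h + L) = 1/(33329 + 10500) = 1/43829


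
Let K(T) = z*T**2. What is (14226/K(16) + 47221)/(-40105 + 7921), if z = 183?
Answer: -122901313/83764224 ≈ -1.4672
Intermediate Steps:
K(T) = 183*T**2
(14226/K(16) + 47221)/(-40105 + 7921) = (14226/((183*16**2)) + 47221)/(-40105 + 7921) = (14226/((183*256)) + 47221)/(-32184) = (14226/46848 + 47221)*(-1/32184) = (14226*(1/46848) + 47221)*(-1/32184) = (2371/7808 + 47221)*(-1/32184) = (368703939/7808)*(-1/32184) = -122901313/83764224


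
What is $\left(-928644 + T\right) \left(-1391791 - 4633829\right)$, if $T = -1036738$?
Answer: $11842645086840$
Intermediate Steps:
$\left(-928644 + T\right) \left(-1391791 - 4633829\right) = \left(-928644 - 1036738\right) \left(-1391791 - 4633829\right) = \left(-1965382\right) \left(-6025620\right) = 11842645086840$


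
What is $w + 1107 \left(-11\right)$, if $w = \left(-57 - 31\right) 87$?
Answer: $-19833$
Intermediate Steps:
$w = -7656$ ($w = \left(-88\right) 87 = -7656$)
$w + 1107 \left(-11\right) = -7656 + 1107 \left(-11\right) = -7656 - 12177 = -19833$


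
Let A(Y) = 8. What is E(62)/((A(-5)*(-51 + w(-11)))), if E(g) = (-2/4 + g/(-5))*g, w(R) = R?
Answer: 129/80 ≈ 1.6125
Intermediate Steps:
E(g) = g*(-½ - g/5) (E(g) = (-2*¼ + g*(-⅕))*g = (-½ - g/5)*g = g*(-½ - g/5))
E(62)/((A(-5)*(-51 + w(-11)))) = (-⅒*62*(5 + 2*62))/((8*(-51 - 11))) = (-⅒*62*(5 + 124))/((8*(-62))) = -⅒*62*129/(-496) = -3999/5*(-1/496) = 129/80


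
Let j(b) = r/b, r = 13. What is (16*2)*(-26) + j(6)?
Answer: -4979/6 ≈ -829.83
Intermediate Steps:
j(b) = 13/b
(16*2)*(-26) + j(6) = (16*2)*(-26) + 13/6 = 32*(-26) + 13*(1/6) = -832 + 13/6 = -4979/6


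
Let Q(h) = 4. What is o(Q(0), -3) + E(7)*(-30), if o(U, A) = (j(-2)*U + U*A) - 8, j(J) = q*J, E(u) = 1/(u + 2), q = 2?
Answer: -118/3 ≈ -39.333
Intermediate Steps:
E(u) = 1/(2 + u)
j(J) = 2*J
o(U, A) = -8 - 4*U + A*U (o(U, A) = ((2*(-2))*U + U*A) - 8 = (-4*U + A*U) - 8 = -8 - 4*U + A*U)
o(Q(0), -3) + E(7)*(-30) = (-8 - 4*4 - 3*4) - 30/(2 + 7) = (-8 - 16 - 12) - 30/9 = -36 + (⅑)*(-30) = -36 - 10/3 = -118/3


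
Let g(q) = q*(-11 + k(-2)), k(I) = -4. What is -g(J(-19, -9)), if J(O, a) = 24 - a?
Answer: 495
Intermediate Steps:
g(q) = -15*q (g(q) = q*(-11 - 4) = q*(-15) = -15*q)
-g(J(-19, -9)) = -(-15)*(24 - 1*(-9)) = -(-15)*(24 + 9) = -(-15)*33 = -1*(-495) = 495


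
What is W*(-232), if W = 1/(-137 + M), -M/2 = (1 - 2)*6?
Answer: 232/125 ≈ 1.8560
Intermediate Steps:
M = 12 (M = -2*(1 - 2)*6 = -(-2)*6 = -2*(-6) = 12)
W = -1/125 (W = 1/(-137 + 12) = 1/(-125) = -1/125 ≈ -0.0080000)
W*(-232) = -1/125*(-232) = 232/125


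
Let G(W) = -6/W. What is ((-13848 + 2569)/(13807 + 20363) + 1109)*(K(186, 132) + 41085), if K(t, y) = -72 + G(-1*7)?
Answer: 517912748207/11390 ≈ 4.5471e+7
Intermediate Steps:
K(t, y) = -498/7 (K(t, y) = -72 - 6/((-1*7)) = -72 - 6/(-7) = -72 - 6*(-⅐) = -72 + 6/7 = -498/7)
((-13848 + 2569)/(13807 + 20363) + 1109)*(K(186, 132) + 41085) = ((-13848 + 2569)/(13807 + 20363) + 1109)*(-498/7 + 41085) = (-11279/34170 + 1109)*(287097/7) = (37883251/34170)*(287097/7) = 517912748207/11390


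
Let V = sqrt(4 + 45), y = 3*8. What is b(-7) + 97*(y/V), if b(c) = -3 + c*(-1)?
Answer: 2356/7 ≈ 336.57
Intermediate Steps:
y = 24
V = 7 (V = sqrt(49) = 7)
b(c) = -3 - c
b(-7) + 97*(y/V) = (-3 - 1*(-7)) + 97*(24/7) = (-3 + 7) + 97*(24*(1/7)) = 4 + 97*(24/7) = 4 + 2328/7 = 2356/7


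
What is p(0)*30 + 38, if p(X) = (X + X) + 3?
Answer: 128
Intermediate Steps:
p(X) = 3 + 2*X (p(X) = 2*X + 3 = 3 + 2*X)
p(0)*30 + 38 = (3 + 2*0)*30 + 38 = (3 + 0)*30 + 38 = 3*30 + 38 = 90 + 38 = 128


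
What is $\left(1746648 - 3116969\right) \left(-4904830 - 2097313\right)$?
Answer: $9595183597903$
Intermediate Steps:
$\left(1746648 - 3116969\right) \left(-4904830 - 2097313\right) = \left(-1370321\right) \left(-7002143\right) = 9595183597903$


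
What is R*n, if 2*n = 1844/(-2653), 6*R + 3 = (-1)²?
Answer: 922/7959 ≈ 0.11584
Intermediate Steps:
R = -⅓ (R = -½ + (⅙)*(-1)² = -½ + (⅙)*1 = -½ + ⅙ = -⅓ ≈ -0.33333)
n = -922/2653 (n = (1844/(-2653))/2 = (1844*(-1/2653))/2 = (½)*(-1844/2653) = -922/2653 ≈ -0.34753)
R*n = -⅓*(-922/2653) = 922/7959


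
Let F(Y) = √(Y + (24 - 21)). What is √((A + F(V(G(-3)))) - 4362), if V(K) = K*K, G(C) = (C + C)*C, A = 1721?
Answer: √(-2641 + √327) ≈ 51.214*I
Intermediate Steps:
G(C) = 2*C² (G(C) = (2*C)*C = 2*C²)
V(K) = K²
F(Y) = √(3 + Y) (F(Y) = √(Y + 3) = √(3 + Y))
√((A + F(V(G(-3)))) - 4362) = √((1721 + √(3 + (2*(-3)²)²)) - 4362) = √((1721 + √(3 + (2*9)²)) - 4362) = √((1721 + √(3 + 18²)) - 4362) = √((1721 + √(3 + 324)) - 4362) = √((1721 + √327) - 4362) = √(-2641 + √327)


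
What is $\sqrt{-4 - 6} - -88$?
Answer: $88 + i \sqrt{10} \approx 88.0 + 3.1623 i$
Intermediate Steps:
$\sqrt{-4 - 6} - -88 = \sqrt{-10} + 88 = i \sqrt{10} + 88 = 88 + i \sqrt{10}$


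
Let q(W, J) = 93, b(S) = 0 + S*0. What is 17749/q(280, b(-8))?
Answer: 17749/93 ≈ 190.85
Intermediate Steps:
b(S) = 0 (b(S) = 0 + 0 = 0)
17749/q(280, b(-8)) = 17749/93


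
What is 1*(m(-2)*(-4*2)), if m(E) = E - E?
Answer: 0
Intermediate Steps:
m(E) = 0
1*(m(-2)*(-4*2)) = 1*(0*(-4*2)) = 1*(0*(-8)) = 1*0 = 0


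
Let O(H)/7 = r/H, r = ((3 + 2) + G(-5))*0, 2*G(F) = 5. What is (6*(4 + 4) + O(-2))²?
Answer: 2304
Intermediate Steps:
G(F) = 5/2 (G(F) = (½)*5 = 5/2)
r = 0 (r = ((3 + 2) + 5/2)*0 = (5 + 5/2)*0 = (15/2)*0 = 0)
O(H) = 0 (O(H) = 7*(0/H) = 7*0 = 0)
(6*(4 + 4) + O(-2))² = (6*(4 + 4) + 0)² = (6*8 + 0)² = (48 + 0)² = 48² = 2304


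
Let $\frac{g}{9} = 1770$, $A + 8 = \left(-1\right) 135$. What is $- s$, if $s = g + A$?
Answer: $-15787$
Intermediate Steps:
$A = -143$ ($A = -8 - 135 = -143$)
$g = 15930$ ($g = 9 \cdot 1770 = 15930$)
$s = 15787$ ($s = 15930 - 143 = 15787$)
$- s = \left(-1\right) 15787 = -15787$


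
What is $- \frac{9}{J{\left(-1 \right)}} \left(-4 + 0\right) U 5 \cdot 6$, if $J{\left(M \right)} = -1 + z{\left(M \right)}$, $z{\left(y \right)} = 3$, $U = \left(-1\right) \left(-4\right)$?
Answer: $2160$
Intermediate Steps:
$U = 4$
$J{\left(M \right)} = 2$ ($J{\left(M \right)} = -1 + 3 = 2$)
$- \frac{9}{J{\left(-1 \right)}} \left(-4 + 0\right) U 5 \cdot 6 = - \frac{9}{2} \left(-4 + 0\right) 4 \cdot 5 \cdot 6 = \left(-9\right) \frac{1}{2} \left(- 4 \cdot 20 \cdot 6\right) = - \frac{9 \left(\left(-4\right) 120\right)}{2} = \left(- \frac{9}{2}\right) \left(-480\right) = 2160$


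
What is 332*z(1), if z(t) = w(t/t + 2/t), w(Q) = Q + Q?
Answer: 1992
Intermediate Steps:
w(Q) = 2*Q
z(t) = 2 + 4/t (z(t) = 2*(t/t + 2/t) = 2*(1 + 2/t) = 2 + 4/t)
332*z(1) = 332*(2 + 4/1) = 332*(2 + 4*1) = 332*(2 + 4) = 332*6 = 1992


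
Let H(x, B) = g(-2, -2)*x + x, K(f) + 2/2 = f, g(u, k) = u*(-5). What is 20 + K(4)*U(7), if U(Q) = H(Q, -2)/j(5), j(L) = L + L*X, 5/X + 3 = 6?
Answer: 1493/40 ≈ 37.325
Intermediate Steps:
X = 5/3 (X = 5/(-3 + 6) = 5/3 ≈ 1.6667)
g(u, k) = -5*u
K(f) = -1 + f
j(L) = 8*L/3 (j(L) = L + L*(5/3) = L + 5*L/3 = 8*L/3)
H(x, B) = 11*x (H(x, B) = (-5*(-2))*x + x = 10*x + x = 11*x)
U(Q) = 33*Q/40 (U(Q) = (11*Q)/(((8/3)*5)) = (11*Q)/(40/3) = (11*Q)*(3/40) = 33*Q/40)
20 + K(4)*U(7) = 20 + (-1 + 4)*((33/40)*7) = 20 + 3*(231/40) = 20 + 693/40 = 1493/40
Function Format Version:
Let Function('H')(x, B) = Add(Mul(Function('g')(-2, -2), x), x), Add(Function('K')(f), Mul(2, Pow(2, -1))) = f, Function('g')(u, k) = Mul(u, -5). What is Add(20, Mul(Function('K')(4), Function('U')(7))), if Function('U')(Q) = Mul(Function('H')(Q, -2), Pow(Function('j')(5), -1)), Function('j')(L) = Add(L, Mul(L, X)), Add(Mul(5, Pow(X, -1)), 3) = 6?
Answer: Rational(1493, 40) ≈ 37.325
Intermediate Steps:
X = Rational(5, 3) (X = Mul(5, Pow(Add(-3, 6), -1)) = Mul(5, Pow(3, -1)) = Mul(5, Rational(1, 3)) = Rational(5, 3) ≈ 1.6667)
Function('g')(u, k) = Mul(-5, u)
Function('K')(f) = Add(-1, f)
Function('j')(L) = Mul(Rational(8, 3), L) (Function('j')(L) = Add(L, Mul(L, Rational(5, 3))) = Add(L, Mul(Rational(5, 3), L)) = Mul(Rational(8, 3), L))
Function('H')(x, B) = Mul(11, x) (Function('H')(x, B) = Add(Mul(Mul(-5, -2), x), x) = Add(Mul(10, x), x) = Mul(11, x))
Function('U')(Q) = Mul(Rational(33, 40), Q) (Function('U')(Q) = Mul(Mul(11, Q), Pow(Mul(Rational(8, 3), 5), -1)) = Mul(Mul(11, Q), Pow(Rational(40, 3), -1)) = Mul(Mul(11, Q), Rational(3, 40)) = Mul(Rational(33, 40), Q))
Add(20, Mul(Function('K')(4), Function('U')(7))) = Add(20, Mul(Add(-1, 4), Mul(Rational(33, 40), 7))) = Add(20, Mul(3, Rational(231, 40))) = Add(20, Rational(693, 40)) = Rational(1493, 40)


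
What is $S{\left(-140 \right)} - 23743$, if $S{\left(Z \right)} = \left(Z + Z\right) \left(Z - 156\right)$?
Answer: $59137$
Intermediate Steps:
$S{\left(Z \right)} = 2 Z \left(-156 + Z\right)$
$S{\left(-140 \right)} - 23743 = 2 \left(-140\right) \left(-156 - 140\right) - 23743 = 2 \left(-140\right) \left(-296\right) - 23743 = 82880 - 23743 = 59137$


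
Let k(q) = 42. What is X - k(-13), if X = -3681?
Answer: -3723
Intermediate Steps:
X - k(-13) = -3681 - 1*42 = -3681 - 42 = -3723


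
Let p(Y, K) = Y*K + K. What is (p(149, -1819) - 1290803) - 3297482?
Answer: -4861135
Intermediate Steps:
p(Y, K) = K + K*Y (p(Y, K) = K*Y + K = K + K*Y)
(p(149, -1819) - 1290803) - 3297482 = (-1819*(1 + 149) - 1290803) - 3297482 = (-1819*150 - 1290803) - 3297482 = (-272850 - 1290803) - 3297482 = -1563653 - 3297482 = -4861135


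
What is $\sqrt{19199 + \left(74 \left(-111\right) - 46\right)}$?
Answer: $\sqrt{10939} \approx 104.59$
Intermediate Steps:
$\sqrt{19199 + \left(74 \left(-111\right) - 46\right)} = \sqrt{19199 - 8260} = \sqrt{10939}$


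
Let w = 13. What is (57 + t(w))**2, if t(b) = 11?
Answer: 4624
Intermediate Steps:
(57 + t(w))**2 = (57 + 11)**2 = 68**2 = 4624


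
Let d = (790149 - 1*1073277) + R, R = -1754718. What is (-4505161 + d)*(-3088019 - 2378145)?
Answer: 35765149315148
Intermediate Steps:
d = -2037846 (d = (790149 - 1*1073277) - 1754718 = (790149 - 1073277) - 1754718 = -283128 - 1754718 = -2037846)
(-4505161 + d)*(-3088019 - 2378145) = (-4505161 - 2037846)*(-3088019 - 2378145) = -6543007*(-5466164) = 35765149315148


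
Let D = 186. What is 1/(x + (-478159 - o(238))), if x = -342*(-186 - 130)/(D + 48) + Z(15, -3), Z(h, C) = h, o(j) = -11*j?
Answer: -13/6175834 ≈ -2.1050e-6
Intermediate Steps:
x = 6199/13 (x = -342*(-186 - 130)/(186 + 48) + 15 = -(-108072)/234 + 15 = -342*(-158/117) + 15 = 6004/13 + 15 = 6199/13 ≈ 476.85)
1/(x + (-478159 - o(238))) = 1/(6199/13 + (-478159 - (-11)*238)) = 1/(6199/13 + (-478159 - 1*(-2618))) = 1/(6199/13 + (-478159 + 2618)) = 1/(6199/13 - 475541) = 1/(-6175834/13) = -13/6175834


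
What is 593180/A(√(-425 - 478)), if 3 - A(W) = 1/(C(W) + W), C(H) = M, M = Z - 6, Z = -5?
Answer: 1828773940/9283 - 593180*I*√903/9283 ≈ 1.97e+5 - 1920.2*I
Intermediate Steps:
M = -11 (M = -5 - 6 = -11)
C(H) = -11
A(W) = 3 - 1/(-11 + W)
593180/A(√(-425 - 478)) = 593180/(((-34 + 3*√(-425 - 478))/(-11 + √(-425 - 478)))) = 593180/(((-34 + 3*√(-903))/(-11 + √(-903)))) = 593180/(((-34 + 3*(I*√903))/(-11 + I*√903))) = 593180/(((-34 + 3*I*√903)/(-11 + I*√903))) = 593180*((-11 + I*√903)/(-34 + 3*I*√903)) = 593180*(-11 + I*√903)/(-34 + 3*I*√903)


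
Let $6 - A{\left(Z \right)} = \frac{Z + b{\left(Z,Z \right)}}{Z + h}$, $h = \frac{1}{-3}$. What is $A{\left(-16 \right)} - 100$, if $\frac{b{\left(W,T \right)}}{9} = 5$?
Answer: $- \frac{4519}{49} \approx -92.224$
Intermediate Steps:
$h = - \frac{1}{3} \approx -0.33333$
$b{\left(W,T \right)} = 45$ ($b{\left(W,T \right)} = 9 \cdot 5 = 45$)
$A{\left(Z \right)} = 6 - \frac{45 + Z}{- \frac{1}{3} + Z}$ ($A{\left(Z \right)} = 6 - \frac{Z + 45}{Z - \frac{1}{3}} = 6 - \frac{45 + Z}{- \frac{1}{3} + Z}$)
$A{\left(-16 \right)} - 100 = \frac{3 \left(-47 + 5 \left(-16\right)\right)}{-1 + 3 \left(-16\right)} - 100 = \frac{3 \left(-47 - 80\right)}{-1 - 48} - 100 = 3 \frac{1}{-49} \left(-127\right) - 100 = 3 \left(- \frac{1}{49}\right) \left(-127\right) - 100 = \frac{381}{49} - 100 = - \frac{4519}{49}$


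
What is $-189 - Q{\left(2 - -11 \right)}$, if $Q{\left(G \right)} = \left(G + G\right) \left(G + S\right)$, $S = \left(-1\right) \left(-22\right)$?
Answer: $-1099$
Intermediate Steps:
$S = 22$
$Q{\left(G \right)} = 2 G \left(22 + G\right)$ ($Q{\left(G \right)} = \left(G + G\right) \left(G + 22\right) = 2 G \left(22 + G\right)$)
$-189 - Q{\left(2 - -11 \right)} = -189 - 2 \left(2 - -11\right) \left(22 + \left(2 - -11\right)\right) = -189 - 2 \left(2 + 11\right) \left(22 + \left(2 + 11\right)\right) = -189 - 2 \cdot 13 \left(22 + 13\right) = -189 - 2 \cdot 13 \cdot 35 = -189 - 910 = -1099$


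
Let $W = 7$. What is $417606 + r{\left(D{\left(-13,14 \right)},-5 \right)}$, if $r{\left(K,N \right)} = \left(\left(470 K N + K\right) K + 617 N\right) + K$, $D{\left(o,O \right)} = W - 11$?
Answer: $376933$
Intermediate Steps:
$D{\left(o,O \right)} = -4$ ($D{\left(o,O \right)} = 7 - 11 = -4$)
$r{\left(K,N \right)} = K + 617 N + K \left(K + 470 K N\right)$ ($r{\left(K,N \right)} = \left(\left(470 K N + K\right) K + 617 N\right) + K = \left(\left(K + 470 K N\right) K + 617 N\right) + K = \left(K \left(K + 470 K N\right) + 617 N\right) + K = \left(617 N + K \left(K + 470 K N\right)\right) + K = K + 617 N + K \left(K + 470 K N\right)$)
$417606 + r{\left(D{\left(-13,14 \right)},-5 \right)} = 417606 + \left(-4 + \left(-4\right)^{2} + 617 \left(-5\right) + 470 \left(-5\right) \left(-4\right)^{2}\right) = 417606 + \left(-4 + 16 - 3085 + 470 \left(-5\right) 16\right) = 417606 - 40673 = 376933$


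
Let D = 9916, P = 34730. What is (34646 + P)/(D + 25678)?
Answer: 34688/17797 ≈ 1.9491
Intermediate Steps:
(34646 + P)/(D + 25678) = (34646 + 34730)/(9916 + 25678) = 69376/35594 = 69376*(1/35594) = 34688/17797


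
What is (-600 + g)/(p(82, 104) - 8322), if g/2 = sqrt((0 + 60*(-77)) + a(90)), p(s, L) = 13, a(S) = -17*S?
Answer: 600/8309 - 10*I*sqrt(246)/8309 ≈ 0.072211 - 0.018876*I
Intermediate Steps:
g = 10*I*sqrt(246) (g = 2*sqrt((0 + 60*(-77)) - 17*90) = 2*sqrt((0 - 4620) - 1530) = 2*sqrt(-4620 - 1530) = 2*sqrt(-6150) = 2*(5*I*sqrt(246)) = 10*I*sqrt(246) ≈ 156.84*I)
(-600 + g)/(p(82, 104) - 8322) = (-600 + 10*I*sqrt(246))/(13 - 8322) = (-600 + 10*I*sqrt(246))/(-8309) = (-600 + 10*I*sqrt(246))*(-1/8309) = 600/8309 - 10*I*sqrt(246)/8309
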